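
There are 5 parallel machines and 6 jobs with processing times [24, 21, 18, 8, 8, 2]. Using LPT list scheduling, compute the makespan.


Jobs (LPT sorted): [24, 21, 18, 8, 8, 2]
Machines: 5
  J=24 → Machine 1 (load: 0+24=24)
  J=21 → Machine 2 (load: 0+21=21)
  J=18 → Machine 3 (load: 0+18=18)
  J=8 → Machine 4 (load: 0+8=8)
  J=8 → Machine 5 (load: 0+8=8)
  J=2 → Machine 4 (load: 8+2=10)
Machine loads: [24, 21, 18, 10, 8]
Makespan = max = 24 time units


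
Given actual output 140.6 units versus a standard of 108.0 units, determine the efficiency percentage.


Efficiency = (actual / standard) × 100
= (140.6 / 108.0) × 100
= 130.2%


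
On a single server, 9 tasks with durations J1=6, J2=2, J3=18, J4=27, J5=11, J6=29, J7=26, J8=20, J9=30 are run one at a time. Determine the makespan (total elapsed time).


Sequential makespan: sum all processing times
= 6 + 2 + 18 + 27 + 11 + 29 + 26 + 20 + 30
= 169 time units


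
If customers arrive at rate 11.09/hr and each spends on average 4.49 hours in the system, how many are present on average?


Little's law: L = λ × W
= 11.09 × 4.49
= 49.79


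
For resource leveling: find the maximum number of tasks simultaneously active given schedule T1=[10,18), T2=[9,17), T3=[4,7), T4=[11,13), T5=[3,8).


Check each time point for overlaps:
  t=11: 3 tasks active (T1, T2, T4)
Max concurrent = 3


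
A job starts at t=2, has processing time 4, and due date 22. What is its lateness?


Completion = 2 + 4 = 6
Lateness = C - d = 6 - 22
= -16


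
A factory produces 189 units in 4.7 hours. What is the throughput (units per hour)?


Throughput = units / time
= 189 / 4.7
= 40.2 units/hour


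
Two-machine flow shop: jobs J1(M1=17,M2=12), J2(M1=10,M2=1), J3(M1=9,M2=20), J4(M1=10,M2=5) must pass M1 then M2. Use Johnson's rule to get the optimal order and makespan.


Johnson's rule:
Group 1 (M1≤M2, sort by M1): ['J3']
Group 2 (M1>M2, sort desc M2): ['J1', 'J4', 'J2']
Sequence: J3 → J1 → J4 → J2
Makespan calculation:
  J3: M1 done=9, M2 done=29
  J1: M1 done=26, M2 done=41
  J4: M1 done=36, M2 done=46
  J2: M1 done=46, M2 done=47
= Sequence: J3 → J1 → J4 → J2, Makespan: 47


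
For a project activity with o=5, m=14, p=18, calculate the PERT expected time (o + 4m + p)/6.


te = (o + 4m + p) / 6
= (5 + 4×14 + 18) / 6
= (5 + 56 + 18) / 6
= 79 / 6
= 13.17


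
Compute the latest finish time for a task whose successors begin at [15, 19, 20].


LF = min of all successor start times
Successors start at: [15, 19, 20]
LF = min(15, 19, 20)
= 15


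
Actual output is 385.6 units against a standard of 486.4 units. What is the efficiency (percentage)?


Efficiency = (actual / standard) × 100
= (385.6 / 486.4) × 100
= 79.3%


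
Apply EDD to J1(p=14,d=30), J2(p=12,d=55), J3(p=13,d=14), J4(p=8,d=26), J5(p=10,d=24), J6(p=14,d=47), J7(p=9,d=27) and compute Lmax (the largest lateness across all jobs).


EDD order: J3 → J5 → J4 → J7 → J1 → J6 → J2
Completion and lateness:
  J3: C=13, d=14, L=13-14=-1
  J5: C=23, d=24, L=23-24=-1
  J4: C=31, d=26, L=31-26=5
  J7: C=40, d=27, L=40-27=13
  J1: C=54, d=30, L=54-30=24
  J6: C=68, d=47, L=68-47=21
  J2: C=80, d=55, L=80-55=25
Lmax = max(-1, -1, 5, 13, 24, 21, 25)
= 25


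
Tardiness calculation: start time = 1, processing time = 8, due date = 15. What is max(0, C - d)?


Completion = start + processing = 1 + 8 = 9
Tardiness = max(0, C - d) = max(0, 9 - 15)
= max(0, -6)
= 0


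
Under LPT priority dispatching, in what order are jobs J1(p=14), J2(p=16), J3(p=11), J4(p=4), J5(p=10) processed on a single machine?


LPT: sort by longest processing time first
  J2: p=16
  J1: p=14
  J3: p=11
  J5: p=10
  J4: p=4
Order: J2 → J1 → J3 → J5 → J4


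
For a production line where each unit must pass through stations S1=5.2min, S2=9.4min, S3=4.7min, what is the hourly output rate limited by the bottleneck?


Bottleneck = longest station time
Station times: [5.2, 9.4, 4.7]
Max = 9.4 min
Rate = 60 / 9.4
= 6.38 units/hour (bottleneck: 9.4min)


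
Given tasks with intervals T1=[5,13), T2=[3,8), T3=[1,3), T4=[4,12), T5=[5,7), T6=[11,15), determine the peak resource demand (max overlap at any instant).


Check each time point for overlaps:
  t=5: 4 tasks active (T1, T2, T4, T5)
Max concurrent = 4


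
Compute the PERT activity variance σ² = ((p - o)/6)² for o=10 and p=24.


σ² = ((p - o) / 6)² = (p - o)² / 36
= (24 - 10)² / 36
= 14² / 36
= 196 / 36
= 5.4444


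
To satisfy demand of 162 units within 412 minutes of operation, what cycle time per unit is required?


Cycle time = available time / demand
= 412 / 162
= 2.54 min/unit


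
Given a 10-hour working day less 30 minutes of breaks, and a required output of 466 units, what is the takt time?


Available = 10×60 - 30 = 570 min
Takt time = 570 / 466
= 1.22 min/unit


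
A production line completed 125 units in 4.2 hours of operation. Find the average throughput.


Throughput = units / time
= 125 / 4.2
= 29.8 units/hour


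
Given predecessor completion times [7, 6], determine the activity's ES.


ES = max of all predecessor completion times
Predecessors: [7, 6]
ES = max(7, 6)
= 7


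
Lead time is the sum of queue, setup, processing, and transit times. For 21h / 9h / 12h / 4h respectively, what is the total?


Lead time = queue + setup + processing + transit
= 21 + 9 + 12 + 4
= 46 hours


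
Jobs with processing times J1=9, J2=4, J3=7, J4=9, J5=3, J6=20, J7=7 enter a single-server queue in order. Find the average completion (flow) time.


Completion times:
  J1: completes at 9
  J2: completes at 13
  J3: completes at 20
  J4: completes at 29
  J5: completes at 32
  J6: completes at 52
  J7: completes at 59
Sum = 214
Average = 214/7
= 30.57


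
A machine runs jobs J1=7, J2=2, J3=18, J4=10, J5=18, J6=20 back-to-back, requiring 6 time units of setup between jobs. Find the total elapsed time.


Makespan = Σ processing + (n-1) × setup
= (7 + 2 + 18 + 10 + 18 + 20) + (6-1)×6
= 75 + 30
= 105 time units


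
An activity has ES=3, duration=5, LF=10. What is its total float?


EF = ES + duration = 3 + 5 = 8
LS = LF - duration = 10 - 5 = 5
Total Float = LF - EF = 10 - 8
(or LS - ES = 5 - 3)
= 2


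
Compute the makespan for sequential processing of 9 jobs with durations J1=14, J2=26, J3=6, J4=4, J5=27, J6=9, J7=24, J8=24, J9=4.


Sequential makespan: sum all processing times
= 14 + 26 + 6 + 4 + 27 + 9 + 24 + 24 + 4
= 138 time units


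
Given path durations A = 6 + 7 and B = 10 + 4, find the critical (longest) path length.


Path A: 6 + 7 = 13
Path B: 10 + 4 = 14
Critical path = longest = max(13, 14)
= 14 (Path B)


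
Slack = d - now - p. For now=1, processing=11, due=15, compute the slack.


Slack = due - current_time - processing
= 15 - 1 - 11
= 3


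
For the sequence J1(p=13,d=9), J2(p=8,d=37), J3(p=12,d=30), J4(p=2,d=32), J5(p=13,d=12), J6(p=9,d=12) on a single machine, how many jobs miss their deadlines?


Completion vs due date:
  J1: C=13, d=9 → TARDY
  J2: C=21, d=37 → on time
  J3: C=33, d=30 → TARDY
  J4: C=35, d=32 → TARDY
  J5: C=48, d=12 → TARDY
  J6: C=57, d=12 → TARDY
Tardy jobs: J1, J3, J4, J5, J6
Count = 5


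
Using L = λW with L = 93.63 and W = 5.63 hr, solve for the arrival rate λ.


Little's law: L = λW → λ = L / W
= 93.63 / 5.63
= 16.63 per hour


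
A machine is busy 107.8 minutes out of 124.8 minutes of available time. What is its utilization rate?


Utilization = busy / total × 100
= 107.8 / 124.8 × 100
= 86.4%


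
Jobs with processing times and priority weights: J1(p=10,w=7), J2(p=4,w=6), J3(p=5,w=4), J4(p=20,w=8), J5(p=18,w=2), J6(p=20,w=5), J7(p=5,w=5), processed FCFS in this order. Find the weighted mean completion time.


Completion times:
  J1: C=10, w×C=7×10=70
  J2: C=14, w×C=6×14=84
  J3: C=19, w×C=4×19=76
  J4: C=39, w×C=8×39=312
  J5: C=57, w×C=2×57=114
  J6: C=77, w×C=5×77=385
  J7: C=82, w×C=5×82=410
Sum w×C = 1451
Sum w = 37
Weighted avg = 1451/37
= 39.22


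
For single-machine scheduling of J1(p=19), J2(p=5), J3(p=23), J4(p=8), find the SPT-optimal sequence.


SPT: sort by shortest processing time
  J2: p=5
  J4: p=8
  J1: p=19
  J3: p=23
Order: J2 → J4 → J1 → J3


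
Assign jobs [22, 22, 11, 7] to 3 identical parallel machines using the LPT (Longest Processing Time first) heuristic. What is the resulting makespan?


Jobs (LPT sorted): [22, 22, 11, 7]
Machines: 3
  J=22 → Machine 1 (load: 0+22=22)
  J=22 → Machine 2 (load: 0+22=22)
  J=11 → Machine 3 (load: 0+11=11)
  J=7 → Machine 3 (load: 11+7=18)
Machine loads: [22, 22, 18]
Makespan = max = 22 time units


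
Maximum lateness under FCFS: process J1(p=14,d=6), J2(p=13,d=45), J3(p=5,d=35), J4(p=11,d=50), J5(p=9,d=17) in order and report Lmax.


Lateness per job (L = C - d):
  J1: C=14, d=6, L=8
  J2: C=27, d=45, L=-18
  J3: C=32, d=35, L=-3
  J4: C=43, d=50, L=-7
  J5: C=52, d=17, L=35
Lmax = max(8, -18, -3, -7, 35)
= 35


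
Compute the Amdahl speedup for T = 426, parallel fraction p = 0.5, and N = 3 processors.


Amdahl's law: T_p = T × ((1-p) + p/N)
= 426 × ((1-0.5) + 0.5/3)
= 426 × (0.50 + 0.1667)
= 426 × 0.6667
= 284.00
Speedup = 426/284.00
= 1.50×


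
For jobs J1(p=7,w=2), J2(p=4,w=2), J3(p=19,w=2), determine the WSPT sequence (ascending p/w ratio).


WSPT (Smith's rule): sort by p/w ascending
  J2: p/w = 4/2 = 2.000
  J1: p/w = 7/2 = 3.500
  J3: p/w = 19/2 = 9.500
Order: J2 → J1 → J3


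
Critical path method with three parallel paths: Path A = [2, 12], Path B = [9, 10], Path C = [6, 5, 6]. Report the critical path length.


Path A: 2 + 12 = 14
Path B: 9 + 10 = 19
Path C: 6 + 5 + 6 = 17
Critical path = longest = max(14, 19, 17)
= 19 (Path B)


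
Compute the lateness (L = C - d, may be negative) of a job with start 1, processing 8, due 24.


Completion = 1 + 8 = 9
Lateness = C - d = 9 - 24
= -15


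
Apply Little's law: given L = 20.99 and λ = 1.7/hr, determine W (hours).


Little's law: L = λW → W = L / λ
= 20.99 / 1.7
= 12.35 hours


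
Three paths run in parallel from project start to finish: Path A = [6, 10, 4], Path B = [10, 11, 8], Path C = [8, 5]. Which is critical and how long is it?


Path A: 6 + 10 + 4 = 20
Path B: 10 + 11 + 8 = 29
Path C: 8 + 5 = 13
Critical path = longest = max(20, 29, 13)
= 29 (Path B)


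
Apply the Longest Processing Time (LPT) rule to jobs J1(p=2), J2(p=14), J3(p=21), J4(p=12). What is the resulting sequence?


LPT: sort by longest processing time first
  J3: p=21
  J2: p=14
  J4: p=12
  J1: p=2
Order: J3 → J2 → J4 → J1


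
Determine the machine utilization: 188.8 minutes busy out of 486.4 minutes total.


Utilization = busy / total × 100
= 188.8 / 486.4 × 100
= 38.8%


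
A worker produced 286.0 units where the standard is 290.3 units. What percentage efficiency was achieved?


Efficiency = (actual / standard) × 100
= (286.0 / 290.3) × 100
= 98.5%


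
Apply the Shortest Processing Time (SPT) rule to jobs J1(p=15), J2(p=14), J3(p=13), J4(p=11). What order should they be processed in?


SPT: sort by shortest processing time
  J4: p=11
  J3: p=13
  J2: p=14
  J1: p=15
Order: J4 → J3 → J2 → J1


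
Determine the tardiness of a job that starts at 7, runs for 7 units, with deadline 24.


Completion = start + processing = 7 + 7 = 14
Tardiness = max(0, C - d) = max(0, 14 - 24)
= max(0, -10)
= 0


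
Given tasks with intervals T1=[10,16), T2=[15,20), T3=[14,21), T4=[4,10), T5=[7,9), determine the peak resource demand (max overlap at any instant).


Check each time point for overlaps:
  t=15: 3 tasks active (T1, T2, T3)
Max concurrent = 3


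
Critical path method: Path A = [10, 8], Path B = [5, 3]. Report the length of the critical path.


Path A: 10 + 8 = 18
Path B: 5 + 3 = 8
Critical path = longest = max(18, 8)
= 18 (Path A)


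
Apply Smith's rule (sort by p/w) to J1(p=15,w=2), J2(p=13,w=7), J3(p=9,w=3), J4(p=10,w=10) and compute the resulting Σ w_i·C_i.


WSPT order (by p/w): J4 → J2 → J3 → J1
  J4: C=10, w·C=10×10=100
  J2: C=23, w·C=7×23=161
  J3: C=32, w·C=3×32=96
  J1: C=47, w·C=2×47=94
Σ w·C = 451
= 451


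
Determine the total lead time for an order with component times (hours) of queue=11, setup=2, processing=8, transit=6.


Lead time = queue + setup + processing + transit
= 11 + 2 + 8 + 6
= 27 hours


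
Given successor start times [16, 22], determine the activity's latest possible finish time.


LF = min of all successor start times
Successors start at: [16, 22]
LF = min(16, 22)
= 16


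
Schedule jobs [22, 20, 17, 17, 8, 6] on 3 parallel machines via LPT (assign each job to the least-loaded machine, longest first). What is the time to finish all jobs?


Jobs (LPT sorted): [22, 20, 17, 17, 8, 6]
Machines: 3
  J=22 → Machine 1 (load: 0+22=22)
  J=20 → Machine 2 (load: 0+20=20)
  J=17 → Machine 3 (load: 0+17=17)
  J=17 → Machine 3 (load: 17+17=34)
  J=8 → Machine 2 (load: 20+8=28)
  J=6 → Machine 1 (load: 22+6=28)
Machine loads: [28, 28, 34]
Makespan = max = 34 time units


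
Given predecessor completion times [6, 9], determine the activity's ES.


ES = max of all predecessor completion times
Predecessors: [6, 9]
ES = max(6, 9)
= 9


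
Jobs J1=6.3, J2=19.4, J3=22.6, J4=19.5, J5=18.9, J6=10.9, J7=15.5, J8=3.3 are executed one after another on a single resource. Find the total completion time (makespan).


Sequential makespan: sum all processing times
= 6.3 + 19.4 + 22.6 + 19.5 + 18.9 + 10.9 + 15.5 + 3.3
= 116.4 time units


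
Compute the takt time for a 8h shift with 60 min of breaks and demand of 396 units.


Available = 8×60 - 60 = 420 min
Takt time = 420 / 396
= 1.06 min/unit


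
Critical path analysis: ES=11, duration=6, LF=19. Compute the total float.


EF = ES + duration = 11 + 6 = 17
LS = LF - duration = 19 - 6 = 13
Total Float = LF - EF = 19 - 17
(or LS - ES = 13 - 11)
= 2


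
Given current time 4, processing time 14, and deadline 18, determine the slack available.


Slack = due - current_time - processing
= 18 - 4 - 14
= 0


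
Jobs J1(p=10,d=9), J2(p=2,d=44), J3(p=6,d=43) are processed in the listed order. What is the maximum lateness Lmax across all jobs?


Lateness per job (L = C - d):
  J1: C=10, d=9, L=1
  J2: C=12, d=44, L=-32
  J3: C=18, d=43, L=-25
Lmax = max(1, -32, -25)
= 1


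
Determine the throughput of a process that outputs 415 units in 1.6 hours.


Throughput = units / time
= 415 / 1.6
= 259.4 units/hour


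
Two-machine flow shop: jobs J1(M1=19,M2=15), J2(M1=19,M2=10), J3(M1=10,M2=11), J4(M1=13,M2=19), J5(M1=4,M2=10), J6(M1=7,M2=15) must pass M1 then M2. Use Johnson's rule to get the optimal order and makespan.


Johnson's rule:
Group 1 (M1≤M2, sort by M1): ['J5', 'J6', 'J3', 'J4']
Group 2 (M1>M2, sort desc M2): ['J1', 'J2']
Sequence: J5 → J6 → J3 → J4 → J1 → J2
Makespan calculation:
  J5: M1 done=4, M2 done=14
  J6: M1 done=11, M2 done=29
  J3: M1 done=21, M2 done=40
  J4: M1 done=34, M2 done=59
  J1: M1 done=53, M2 done=74
  J2: M1 done=72, M2 done=84
= Sequence: J5 → J6 → J3 → J4 → J1 → J2, Makespan: 84


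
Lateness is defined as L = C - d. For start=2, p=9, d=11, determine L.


Completion = 2 + 9 = 11
Lateness = C - d = 11 - 11
= 0


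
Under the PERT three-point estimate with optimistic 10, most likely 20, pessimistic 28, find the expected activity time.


te = (o + 4m + p) / 6
= (10 + 4×20 + 28) / 6
= (10 + 80 + 28) / 6
= 118 / 6
= 19.67


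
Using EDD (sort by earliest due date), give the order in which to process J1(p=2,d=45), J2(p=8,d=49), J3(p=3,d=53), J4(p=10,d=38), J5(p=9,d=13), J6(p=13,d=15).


EDD: sort by earliest due date
  J5: d=13, p=9
  J6: d=15, p=13
  J4: d=38, p=10
  J1: d=45, p=2
  J2: d=49, p=8
  J3: d=53, p=3
Order: J5 → J6 → J4 → J1 → J2 → J3


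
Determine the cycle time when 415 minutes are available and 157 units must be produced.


Cycle time = available time / demand
= 415 / 157
= 2.64 min/unit


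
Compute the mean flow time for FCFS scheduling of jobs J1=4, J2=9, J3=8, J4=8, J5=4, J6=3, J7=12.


Completion times:
  J1: completes at 4
  J2: completes at 13
  J3: completes at 21
  J4: completes at 29
  J5: completes at 33
  J6: completes at 36
  J7: completes at 48
Sum = 184
Average = 184/7
= 26.29


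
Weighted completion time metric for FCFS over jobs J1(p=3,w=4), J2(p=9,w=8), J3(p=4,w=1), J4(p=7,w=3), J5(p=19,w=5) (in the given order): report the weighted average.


Completion times:
  J1: C=3, w×C=4×3=12
  J2: C=12, w×C=8×12=96
  J3: C=16, w×C=1×16=16
  J4: C=23, w×C=3×23=69
  J5: C=42, w×C=5×42=210
Sum w×C = 403
Sum w = 21
Weighted avg = 403/21
= 19.19


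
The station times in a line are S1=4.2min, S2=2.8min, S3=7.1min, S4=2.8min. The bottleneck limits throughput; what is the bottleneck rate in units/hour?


Bottleneck = longest station time
Station times: [4.2, 2.8, 7.1, 2.8]
Max = 7.1 min
Rate = 60 / 7.1
= 8.45 units/hour (bottleneck: 7.1min)


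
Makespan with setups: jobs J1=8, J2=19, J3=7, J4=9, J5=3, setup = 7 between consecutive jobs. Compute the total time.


Makespan = Σ processing + (n-1) × setup
= (8 + 19 + 7 + 9 + 3) + (5-1)×7
= 46 + 28
= 74 time units


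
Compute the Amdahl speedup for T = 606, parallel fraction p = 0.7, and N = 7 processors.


Amdahl's law: T_p = T × ((1-p) + p/N)
= 606 × ((1-0.7) + 0.7/7)
= 606 × (0.30 + 0.1000)
= 606 × 0.4000
= 242.40
Speedup = 606/242.40
= 2.50×


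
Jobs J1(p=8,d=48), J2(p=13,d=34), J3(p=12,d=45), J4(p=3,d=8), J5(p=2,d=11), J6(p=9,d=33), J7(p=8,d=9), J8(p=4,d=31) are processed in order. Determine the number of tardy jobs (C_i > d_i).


Completion vs due date:
  J1: C=8, d=48 → on time
  J2: C=21, d=34 → on time
  J3: C=33, d=45 → on time
  J4: C=36, d=8 → TARDY
  J5: C=38, d=11 → TARDY
  J6: C=47, d=33 → TARDY
  J7: C=55, d=9 → TARDY
  J8: C=59, d=31 → TARDY
Tardy jobs: J4, J5, J6, J7, J8
Count = 5


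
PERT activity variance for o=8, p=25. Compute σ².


σ² = ((p - o) / 6)² = (p - o)² / 36
= (25 - 8)² / 36
= 17² / 36
= 289 / 36
= 8.0278


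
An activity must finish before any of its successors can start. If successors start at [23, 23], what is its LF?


LF = min of all successor start times
Successors start at: [23, 23]
LF = min(23, 23)
= 23


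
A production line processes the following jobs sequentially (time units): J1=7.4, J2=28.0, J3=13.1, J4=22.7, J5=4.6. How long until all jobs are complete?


Sequential makespan: sum all processing times
= 7.4 + 28.0 + 13.1 + 22.7 + 4.6
= 75.8 time units


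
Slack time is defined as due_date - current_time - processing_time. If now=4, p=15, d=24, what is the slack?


Slack = due - current_time - processing
= 24 - 4 - 15
= 5


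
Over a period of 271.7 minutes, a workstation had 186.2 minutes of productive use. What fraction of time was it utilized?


Utilization = busy / total × 100
= 186.2 / 271.7 × 100
= 68.5%


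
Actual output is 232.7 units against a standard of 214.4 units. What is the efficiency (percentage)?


Efficiency = (actual / standard) × 100
= (232.7 / 214.4) × 100
= 108.5%


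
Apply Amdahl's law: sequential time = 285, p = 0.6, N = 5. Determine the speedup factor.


Amdahl's law: T_p = T × ((1-p) + p/N)
= 285 × ((1-0.6) + 0.6/5)
= 285 × (0.40 + 0.1200)
= 285 × 0.5200
= 148.20
Speedup = 285/148.20
= 1.92×


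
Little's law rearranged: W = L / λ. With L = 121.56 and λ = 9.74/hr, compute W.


Little's law: L = λW → W = L / λ
= 121.56 / 9.74
= 12.48 hours


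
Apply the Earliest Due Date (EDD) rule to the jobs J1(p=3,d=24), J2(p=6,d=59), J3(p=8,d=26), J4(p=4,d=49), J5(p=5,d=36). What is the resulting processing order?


EDD: sort by earliest due date
  J1: d=24, p=3
  J3: d=26, p=8
  J5: d=36, p=5
  J4: d=49, p=4
  J2: d=59, p=6
Order: J1 → J3 → J5 → J4 → J2


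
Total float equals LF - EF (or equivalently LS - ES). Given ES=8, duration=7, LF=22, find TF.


EF = ES + duration = 8 + 7 = 15
LS = LF - duration = 22 - 7 = 15
Total Float = LF - EF = 22 - 15
(or LS - ES = 15 - 8)
= 7


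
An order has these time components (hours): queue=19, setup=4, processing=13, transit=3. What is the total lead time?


Lead time = queue + setup + processing + transit
= 19 + 4 + 13 + 3
= 39 hours


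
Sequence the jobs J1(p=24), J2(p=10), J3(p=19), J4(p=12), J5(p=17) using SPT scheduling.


SPT: sort by shortest processing time
  J2: p=10
  J4: p=12
  J5: p=17
  J3: p=19
  J1: p=24
Order: J2 → J4 → J5 → J3 → J1


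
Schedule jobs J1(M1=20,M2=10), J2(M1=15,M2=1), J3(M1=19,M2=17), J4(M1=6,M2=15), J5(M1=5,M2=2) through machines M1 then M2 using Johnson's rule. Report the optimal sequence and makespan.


Johnson's rule:
Group 1 (M1≤M2, sort by M1): ['J4']
Group 2 (M1>M2, sort desc M2): ['J3', 'J1', 'J5', 'J2']
Sequence: J4 → J3 → J1 → J5 → J2
Makespan calculation:
  J4: M1 done=6, M2 done=21
  J3: M1 done=25, M2 done=42
  J1: M1 done=45, M2 done=55
  J5: M1 done=50, M2 done=57
  J2: M1 done=65, M2 done=66
= Sequence: J4 → J3 → J1 → J5 → J2, Makespan: 66


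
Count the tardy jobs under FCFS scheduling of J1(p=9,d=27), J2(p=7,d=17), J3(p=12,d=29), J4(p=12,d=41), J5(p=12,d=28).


Completion vs due date:
  J1: C=9, d=27 → on time
  J2: C=16, d=17 → on time
  J3: C=28, d=29 → on time
  J4: C=40, d=41 → on time
  J5: C=52, d=28 → TARDY
Tardy jobs: J5
Count = 1


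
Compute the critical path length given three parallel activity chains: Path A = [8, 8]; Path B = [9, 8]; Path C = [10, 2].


Path A: 8 + 8 = 16
Path B: 9 + 8 = 17
Path C: 10 + 2 = 12
Critical path = longest = max(16, 17, 12)
= 17 (Path B)


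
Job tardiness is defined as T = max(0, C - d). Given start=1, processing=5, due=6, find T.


Completion = start + processing = 1 + 5 = 6
Tardiness = max(0, C - d) = max(0, 6 - 6)
= max(0, 0)
= 0


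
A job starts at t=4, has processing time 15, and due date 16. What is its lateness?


Completion = 4 + 15 = 19
Lateness = C - d = 19 - 16
= 3


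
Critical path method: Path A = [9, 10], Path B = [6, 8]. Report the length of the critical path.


Path A: 9 + 10 = 19
Path B: 6 + 8 = 14
Critical path = longest = max(19, 14)
= 19 (Path A)


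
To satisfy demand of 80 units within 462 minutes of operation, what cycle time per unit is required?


Cycle time = available time / demand
= 462 / 80
= 5.78 min/unit


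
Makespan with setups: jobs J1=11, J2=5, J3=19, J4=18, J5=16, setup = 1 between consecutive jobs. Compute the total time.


Makespan = Σ processing + (n-1) × setup
= (11 + 5 + 19 + 18 + 16) + (5-1)×1
= 69 + 4
= 73 time units


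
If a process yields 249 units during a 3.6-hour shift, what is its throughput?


Throughput = units / time
= 249 / 3.6
= 69.2 units/hour


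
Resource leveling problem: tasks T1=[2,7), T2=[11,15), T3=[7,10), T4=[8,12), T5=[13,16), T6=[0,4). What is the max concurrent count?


Check each time point for overlaps:
  t=2: 2 tasks active (T1, T6)
Max concurrent = 2


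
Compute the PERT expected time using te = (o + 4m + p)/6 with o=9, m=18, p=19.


te = (o + 4m + p) / 6
= (9 + 4×18 + 19) / 6
= (9 + 72 + 19) / 6
= 100 / 6
= 16.67


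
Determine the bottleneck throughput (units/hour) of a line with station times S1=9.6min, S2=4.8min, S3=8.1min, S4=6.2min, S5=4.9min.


Bottleneck = longest station time
Station times: [9.6, 4.8, 8.1, 6.2, 4.9]
Max = 9.6 min
Rate = 60 / 9.6
= 6.25 units/hour (bottleneck: 9.6min)


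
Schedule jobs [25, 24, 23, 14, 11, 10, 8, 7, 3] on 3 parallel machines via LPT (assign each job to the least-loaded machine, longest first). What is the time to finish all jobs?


Jobs (LPT sorted): [25, 24, 23, 14, 11, 10, 8, 7, 3]
Machines: 3
  J=25 → Machine 1 (load: 0+25=25)
  J=24 → Machine 2 (load: 0+24=24)
  J=23 → Machine 3 (load: 0+23=23)
  J=14 → Machine 3 (load: 23+14=37)
  J=11 → Machine 2 (load: 24+11=35)
  J=10 → Machine 1 (load: 25+10=35)
  J=8 → Machine 1 (load: 35+8=43)
  J=7 → Machine 2 (load: 35+7=42)
  J=3 → Machine 3 (load: 37+3=40)
Machine loads: [43, 42, 40]
Makespan = max = 43 time units


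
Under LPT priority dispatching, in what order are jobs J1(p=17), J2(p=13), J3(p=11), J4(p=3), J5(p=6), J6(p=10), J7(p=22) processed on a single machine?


LPT: sort by longest processing time first
  J7: p=22
  J1: p=17
  J2: p=13
  J3: p=11
  J6: p=10
  J5: p=6
  J4: p=3
Order: J7 → J1 → J2 → J3 → J6 → J5 → J4


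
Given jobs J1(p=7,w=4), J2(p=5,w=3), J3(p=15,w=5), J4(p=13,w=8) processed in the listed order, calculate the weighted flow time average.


Completion times:
  J1: C=7, w×C=4×7=28
  J2: C=12, w×C=3×12=36
  J3: C=27, w×C=5×27=135
  J4: C=40, w×C=8×40=320
Sum w×C = 519
Sum w = 20
Weighted avg = 519/20
= 25.95


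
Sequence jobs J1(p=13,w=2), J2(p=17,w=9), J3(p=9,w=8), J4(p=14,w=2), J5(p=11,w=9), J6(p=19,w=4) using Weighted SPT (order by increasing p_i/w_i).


WSPT (Smith's rule): sort by p/w ascending
  J3: p/w = 9/8 = 1.125
  J5: p/w = 11/9 = 1.222
  J2: p/w = 17/9 = 1.889
  J6: p/w = 19/4 = 4.750
  J1: p/w = 13/2 = 6.500
  J4: p/w = 14/2 = 7.000
Order: J3 → J5 → J2 → J6 → J1 → J4


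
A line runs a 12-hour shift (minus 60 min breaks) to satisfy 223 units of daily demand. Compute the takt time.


Available = 12×60 - 60 = 660 min
Takt time = 660 / 223
= 2.96 min/unit


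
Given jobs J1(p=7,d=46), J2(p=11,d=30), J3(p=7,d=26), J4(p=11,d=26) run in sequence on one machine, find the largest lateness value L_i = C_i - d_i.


Lateness per job (L = C - d):
  J1: C=7, d=46, L=-39
  J2: C=18, d=30, L=-12
  J3: C=25, d=26, L=-1
  J4: C=36, d=26, L=10
Lmax = max(-39, -12, -1, 10)
= 10


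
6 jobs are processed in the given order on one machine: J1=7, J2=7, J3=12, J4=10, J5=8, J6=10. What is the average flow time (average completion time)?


Completion times:
  J1: completes at 7
  J2: completes at 14
  J3: completes at 26
  J4: completes at 36
  J5: completes at 44
  J6: completes at 54
Sum = 181
Average = 181/6
= 30.17


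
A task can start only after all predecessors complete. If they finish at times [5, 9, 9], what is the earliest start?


ES = max of all predecessor completion times
Predecessors: [5, 9, 9]
ES = max(5, 9, 9)
= 9


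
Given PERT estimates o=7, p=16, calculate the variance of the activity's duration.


σ² = ((p - o) / 6)² = (p - o)² / 36
= (16 - 7)² / 36
= 9² / 36
= 81 / 36
= 2.2500


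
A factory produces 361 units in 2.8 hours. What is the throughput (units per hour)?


Throughput = units / time
= 361 / 2.8
= 128.9 units/hour


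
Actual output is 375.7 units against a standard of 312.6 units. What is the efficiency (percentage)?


Efficiency = (actual / standard) × 100
= (375.7 / 312.6) × 100
= 120.2%


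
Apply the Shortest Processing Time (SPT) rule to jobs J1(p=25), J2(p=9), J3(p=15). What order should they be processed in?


SPT: sort by shortest processing time
  J2: p=9
  J3: p=15
  J1: p=25
Order: J2 → J3 → J1


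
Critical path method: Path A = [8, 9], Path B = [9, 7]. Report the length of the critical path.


Path A: 8 + 9 = 17
Path B: 9 + 7 = 16
Critical path = longest = max(17, 16)
= 17 (Path A)


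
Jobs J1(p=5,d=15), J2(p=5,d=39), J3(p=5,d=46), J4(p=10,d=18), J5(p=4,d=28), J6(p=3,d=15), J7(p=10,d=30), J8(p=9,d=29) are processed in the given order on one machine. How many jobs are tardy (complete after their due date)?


Completion vs due date:
  J1: C=5, d=15 → on time
  J2: C=10, d=39 → on time
  J3: C=15, d=46 → on time
  J4: C=25, d=18 → TARDY
  J5: C=29, d=28 → TARDY
  J6: C=32, d=15 → TARDY
  J7: C=42, d=30 → TARDY
  J8: C=51, d=29 → TARDY
Tardy jobs: J4, J5, J6, J7, J8
Count = 5


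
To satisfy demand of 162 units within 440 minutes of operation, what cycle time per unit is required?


Cycle time = available time / demand
= 440 / 162
= 2.72 min/unit


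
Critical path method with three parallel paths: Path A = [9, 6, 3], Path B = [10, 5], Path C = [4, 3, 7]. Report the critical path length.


Path A: 9 + 6 + 3 = 18
Path B: 10 + 5 = 15
Path C: 4 + 3 + 7 = 14
Critical path = longest = max(18, 15, 14)
= 18 (Path A)


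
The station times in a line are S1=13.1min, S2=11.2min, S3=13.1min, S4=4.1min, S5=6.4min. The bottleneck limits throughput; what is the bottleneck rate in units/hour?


Bottleneck = longest station time
Station times: [13.1, 11.2, 13.1, 4.1, 6.4]
Max = 13.1 min
Rate = 60 / 13.1
= 4.58 units/hour (bottleneck: 13.1min)


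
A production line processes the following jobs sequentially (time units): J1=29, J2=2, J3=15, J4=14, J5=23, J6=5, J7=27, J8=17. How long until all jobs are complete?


Sequential makespan: sum all processing times
= 29 + 2 + 15 + 14 + 23 + 5 + 27 + 17
= 132 time units


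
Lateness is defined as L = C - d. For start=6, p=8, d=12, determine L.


Completion = 6 + 8 = 14
Lateness = C - d = 14 - 12
= 2


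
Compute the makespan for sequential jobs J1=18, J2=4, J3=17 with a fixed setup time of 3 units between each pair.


Makespan = Σ processing + (n-1) × setup
= (18 + 4 + 17) + (3-1)×3
= 39 + 6
= 45 time units


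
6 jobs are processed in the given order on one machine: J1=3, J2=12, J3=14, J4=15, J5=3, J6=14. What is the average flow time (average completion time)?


Completion times:
  J1: completes at 3
  J2: completes at 15
  J3: completes at 29
  J4: completes at 44
  J5: completes at 47
  J6: completes at 61
Sum = 199
Average = 199/6
= 33.17


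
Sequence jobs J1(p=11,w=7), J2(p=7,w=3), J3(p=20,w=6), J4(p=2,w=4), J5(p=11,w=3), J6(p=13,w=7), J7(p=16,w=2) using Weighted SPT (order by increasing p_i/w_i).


WSPT (Smith's rule): sort by p/w ascending
  J4: p/w = 2/4 = 0.500
  J1: p/w = 11/7 = 1.571
  J6: p/w = 13/7 = 1.857
  J2: p/w = 7/3 = 2.333
  J3: p/w = 20/6 = 3.333
  J5: p/w = 11/3 = 3.667
  J7: p/w = 16/2 = 8.000
Order: J4 → J1 → J6 → J2 → J3 → J5 → J7


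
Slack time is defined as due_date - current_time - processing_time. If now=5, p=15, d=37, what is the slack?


Slack = due - current_time - processing
= 37 - 5 - 15
= 17


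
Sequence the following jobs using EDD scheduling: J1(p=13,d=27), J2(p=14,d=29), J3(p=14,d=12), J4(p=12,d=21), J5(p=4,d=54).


EDD: sort by earliest due date
  J3: d=12, p=14
  J4: d=21, p=12
  J1: d=27, p=13
  J2: d=29, p=14
  J5: d=54, p=4
Order: J3 → J4 → J1 → J2 → J5


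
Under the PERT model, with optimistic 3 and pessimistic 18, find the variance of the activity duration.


σ² = ((p - o) / 6)² = (p - o)² / 36
= (18 - 3)² / 36
= 15² / 36
= 225 / 36
= 6.2500


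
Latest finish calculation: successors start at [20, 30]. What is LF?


LF = min of all successor start times
Successors start at: [20, 30]
LF = min(20, 30)
= 20


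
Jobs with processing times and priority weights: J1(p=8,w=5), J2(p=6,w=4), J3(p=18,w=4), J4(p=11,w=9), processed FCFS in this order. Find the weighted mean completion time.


Completion times:
  J1: C=8, w×C=5×8=40
  J2: C=14, w×C=4×14=56
  J3: C=32, w×C=4×32=128
  J4: C=43, w×C=9×43=387
Sum w×C = 611
Sum w = 22
Weighted avg = 611/22
= 27.77


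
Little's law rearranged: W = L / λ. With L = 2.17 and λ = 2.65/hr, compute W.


Little's law: L = λW → W = L / λ
= 2.17 / 2.65
= 0.82 hours


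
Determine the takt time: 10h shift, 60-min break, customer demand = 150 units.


Available = 10×60 - 60 = 540 min
Takt time = 540 / 150
= 3.60 min/unit


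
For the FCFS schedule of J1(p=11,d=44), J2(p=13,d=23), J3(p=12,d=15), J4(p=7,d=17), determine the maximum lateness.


Lateness per job (L = C - d):
  J1: C=11, d=44, L=-33
  J2: C=24, d=23, L=1
  J3: C=36, d=15, L=21
  J4: C=43, d=17, L=26
Lmax = max(-33, 1, 21, 26)
= 26


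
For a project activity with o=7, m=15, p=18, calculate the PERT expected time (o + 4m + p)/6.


te = (o + 4m + p) / 6
= (7 + 4×15 + 18) / 6
= (7 + 60 + 18) / 6
= 85 / 6
= 14.17


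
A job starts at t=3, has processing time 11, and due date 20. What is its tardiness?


Completion = start + processing = 3 + 11 = 14
Tardiness = max(0, C - d) = max(0, 14 - 20)
= max(0, -6)
= 0


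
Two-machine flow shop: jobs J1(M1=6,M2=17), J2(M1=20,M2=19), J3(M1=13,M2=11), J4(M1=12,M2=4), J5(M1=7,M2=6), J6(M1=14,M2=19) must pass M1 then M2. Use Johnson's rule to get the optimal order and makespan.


Johnson's rule:
Group 1 (M1≤M2, sort by M1): ['J1', 'J6']
Group 2 (M1>M2, sort desc M2): ['J2', 'J3', 'J5', 'J4']
Sequence: J1 → J6 → J2 → J3 → J5 → J4
Makespan calculation:
  J1: M1 done=6, M2 done=23
  J6: M1 done=20, M2 done=42
  J2: M1 done=40, M2 done=61
  J3: M1 done=53, M2 done=72
  J5: M1 done=60, M2 done=78
  J4: M1 done=72, M2 done=82
= Sequence: J1 → J6 → J2 → J3 → J5 → J4, Makespan: 82


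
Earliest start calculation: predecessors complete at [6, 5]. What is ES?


ES = max of all predecessor completion times
Predecessors: [6, 5]
ES = max(6, 5)
= 6


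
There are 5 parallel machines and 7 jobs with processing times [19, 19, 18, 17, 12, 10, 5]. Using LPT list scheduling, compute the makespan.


Jobs (LPT sorted): [19, 19, 18, 17, 12, 10, 5]
Machines: 5
  J=19 → Machine 1 (load: 0+19=19)
  J=19 → Machine 2 (load: 0+19=19)
  J=18 → Machine 3 (load: 0+18=18)
  J=17 → Machine 4 (load: 0+17=17)
  J=12 → Machine 5 (load: 0+12=12)
  J=10 → Machine 5 (load: 12+10=22)
  J=5 → Machine 4 (load: 17+5=22)
Machine loads: [19, 19, 18, 22, 22]
Makespan = max = 22 time units


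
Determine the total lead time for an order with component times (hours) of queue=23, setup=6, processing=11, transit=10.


Lead time = queue + setup + processing + transit
= 23 + 6 + 11 + 10
= 50 hours


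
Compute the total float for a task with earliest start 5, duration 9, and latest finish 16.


EF = ES + duration = 5 + 9 = 14
LS = LF - duration = 16 - 9 = 7
Total Float = LF - EF = 16 - 14
(or LS - ES = 7 - 5)
= 2


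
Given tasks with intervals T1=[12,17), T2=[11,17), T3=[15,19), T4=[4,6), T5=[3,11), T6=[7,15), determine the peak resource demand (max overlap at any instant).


Check each time point for overlaps:
  t=12: 3 tasks active (T1, T2, T6)
Max concurrent = 3


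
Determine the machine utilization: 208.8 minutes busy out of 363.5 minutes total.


Utilization = busy / total × 100
= 208.8 / 363.5 × 100
= 57.4%


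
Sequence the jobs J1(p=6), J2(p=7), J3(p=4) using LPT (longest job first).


LPT: sort by longest processing time first
  J2: p=7
  J1: p=6
  J3: p=4
Order: J2 → J1 → J3


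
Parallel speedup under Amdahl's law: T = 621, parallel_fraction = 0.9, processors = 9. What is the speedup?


Amdahl's law: T_p = T × ((1-p) + p/N)
= 621 × ((1-0.9) + 0.9/9)
= 621 × (0.10 + 0.1000)
= 621 × 0.2000
= 124.20
Speedup = 621/124.20
= 5.00×


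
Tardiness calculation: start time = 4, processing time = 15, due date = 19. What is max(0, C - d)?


Completion = start + processing = 4 + 15 = 19
Tardiness = max(0, C - d) = max(0, 19 - 19)
= max(0, 0)
= 0


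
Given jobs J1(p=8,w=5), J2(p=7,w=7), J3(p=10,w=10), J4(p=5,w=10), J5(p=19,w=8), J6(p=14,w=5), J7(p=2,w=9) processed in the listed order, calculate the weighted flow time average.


Completion times:
  J1: C=8, w×C=5×8=40
  J2: C=15, w×C=7×15=105
  J3: C=25, w×C=10×25=250
  J4: C=30, w×C=10×30=300
  J5: C=49, w×C=8×49=392
  J6: C=63, w×C=5×63=315
  J7: C=65, w×C=9×65=585
Sum w×C = 1987
Sum w = 54
Weighted avg = 1987/54
= 36.80


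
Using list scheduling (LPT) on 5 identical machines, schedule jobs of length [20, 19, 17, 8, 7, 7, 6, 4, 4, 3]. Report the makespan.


Jobs (LPT sorted): [20, 19, 17, 8, 7, 7, 6, 4, 4, 3]
Machines: 5
  J=20 → Machine 1 (load: 0+20=20)
  J=19 → Machine 2 (load: 0+19=19)
  J=17 → Machine 3 (load: 0+17=17)
  J=8 → Machine 4 (load: 0+8=8)
  J=7 → Machine 5 (load: 0+7=7)
  J=7 → Machine 5 (load: 7+7=14)
  J=6 → Machine 4 (load: 8+6=14)
  J=4 → Machine 4 (load: 14+4=18)
  J=4 → Machine 5 (load: 14+4=18)
  J=3 → Machine 3 (load: 17+3=20)
Machine loads: [20, 19, 20, 18, 18]
Makespan = max = 20 time units


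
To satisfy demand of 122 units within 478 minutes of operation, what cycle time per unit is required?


Cycle time = available time / demand
= 478 / 122
= 3.92 min/unit


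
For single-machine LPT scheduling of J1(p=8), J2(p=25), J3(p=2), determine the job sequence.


LPT: sort by longest processing time first
  J2: p=25
  J1: p=8
  J3: p=2
Order: J2 → J1 → J3


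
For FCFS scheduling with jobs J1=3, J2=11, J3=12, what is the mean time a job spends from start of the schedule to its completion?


Completion times:
  J1: completes at 3
  J2: completes at 14
  J3: completes at 26
Sum = 43
Average = 43/3
= 14.33


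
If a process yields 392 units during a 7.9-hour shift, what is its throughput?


Throughput = units / time
= 392 / 7.9
= 49.6 units/hour


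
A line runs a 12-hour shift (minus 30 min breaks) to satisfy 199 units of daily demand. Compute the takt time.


Available = 12×60 - 30 = 690 min
Takt time = 690 / 199
= 3.47 min/unit


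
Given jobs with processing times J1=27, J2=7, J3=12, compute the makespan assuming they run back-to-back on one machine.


Sequential makespan: sum all processing times
= 27 + 7 + 12
= 46 time units


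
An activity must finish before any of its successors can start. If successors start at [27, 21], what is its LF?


LF = min of all successor start times
Successors start at: [27, 21]
LF = min(27, 21)
= 21


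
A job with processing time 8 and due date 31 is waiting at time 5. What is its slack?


Slack = due - current_time - processing
= 31 - 5 - 8
= 18


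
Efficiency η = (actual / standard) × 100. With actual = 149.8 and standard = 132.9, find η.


Efficiency = (actual / standard) × 100
= (149.8 / 132.9) × 100
= 112.7%


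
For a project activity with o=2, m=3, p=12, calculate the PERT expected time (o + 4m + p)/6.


te = (o + 4m + p) / 6
= (2 + 4×3 + 12) / 6
= (2 + 12 + 12) / 6
= 26 / 6
= 4.33


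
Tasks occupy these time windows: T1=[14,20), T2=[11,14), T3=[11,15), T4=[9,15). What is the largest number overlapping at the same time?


Check each time point for overlaps:
  t=11: 3 tasks active (T2, T3, T4)
Max concurrent = 3


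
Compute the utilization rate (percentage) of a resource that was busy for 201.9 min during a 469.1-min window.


Utilization = busy / total × 100
= 201.9 / 469.1 × 100
= 43.0%


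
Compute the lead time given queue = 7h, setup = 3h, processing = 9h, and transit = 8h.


Lead time = queue + setup + processing + transit
= 7 + 3 + 9 + 8
= 27 hours


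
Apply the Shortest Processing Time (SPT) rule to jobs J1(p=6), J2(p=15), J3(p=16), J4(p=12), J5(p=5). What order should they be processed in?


SPT: sort by shortest processing time
  J5: p=5
  J1: p=6
  J4: p=12
  J2: p=15
  J3: p=16
Order: J5 → J1 → J4 → J2 → J3


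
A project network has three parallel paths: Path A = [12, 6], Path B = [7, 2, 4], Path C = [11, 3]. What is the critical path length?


Path A: 12 + 6 = 18
Path B: 7 + 2 + 4 = 13
Path C: 11 + 3 = 14
Critical path = longest = max(18, 13, 14)
= 18 (Path A)


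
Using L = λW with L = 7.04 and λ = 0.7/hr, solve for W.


Little's law: L = λW → W = L / λ
= 7.04 / 0.7
= 10.06 hours


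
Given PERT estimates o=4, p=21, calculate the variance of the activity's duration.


σ² = ((p - o) / 6)² = (p - o)² / 36
= (21 - 4)² / 36
= 17² / 36
= 289 / 36
= 8.0278


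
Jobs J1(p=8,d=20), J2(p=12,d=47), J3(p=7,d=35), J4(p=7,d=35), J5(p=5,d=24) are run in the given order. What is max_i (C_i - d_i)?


Lateness per job (L = C - d):
  J1: C=8, d=20, L=-12
  J2: C=20, d=47, L=-27
  J3: C=27, d=35, L=-8
  J4: C=34, d=35, L=-1
  J5: C=39, d=24, L=15
Lmax = max(-12, -27, -8, -1, 15)
= 15
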